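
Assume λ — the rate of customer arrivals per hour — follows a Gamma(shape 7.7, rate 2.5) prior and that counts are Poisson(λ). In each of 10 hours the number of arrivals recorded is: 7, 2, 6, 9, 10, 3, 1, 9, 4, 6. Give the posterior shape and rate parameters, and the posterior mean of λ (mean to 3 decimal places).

The Poisson likelihood adds the total count to the shape and the number of exposure periods to the rate. Here ∑xᵢ = 57 and n = 10, so shape 7.7→64.7 and rate 2.5→12.5.
E[λ | data] = 64.7/12.5 = 5.176.

Posterior: Gamma(shape=64.7, rate=12.5); mean ≈ 5.176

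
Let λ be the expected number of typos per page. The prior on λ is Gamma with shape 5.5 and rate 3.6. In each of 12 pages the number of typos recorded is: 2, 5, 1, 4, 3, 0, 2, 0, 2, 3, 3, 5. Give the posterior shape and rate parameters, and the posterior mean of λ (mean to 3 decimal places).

The Poisson likelihood adds the total count to the shape and the number of exposure periods to the rate. Here ∑xᵢ = 30 and n = 12, so shape 5.5→35.5 and rate 3.6→15.6.
E[λ | data] = 35.5/15.6 = 2.276.

Posterior: Gamma(shape=35.5, rate=15.6); mean ≈ 2.276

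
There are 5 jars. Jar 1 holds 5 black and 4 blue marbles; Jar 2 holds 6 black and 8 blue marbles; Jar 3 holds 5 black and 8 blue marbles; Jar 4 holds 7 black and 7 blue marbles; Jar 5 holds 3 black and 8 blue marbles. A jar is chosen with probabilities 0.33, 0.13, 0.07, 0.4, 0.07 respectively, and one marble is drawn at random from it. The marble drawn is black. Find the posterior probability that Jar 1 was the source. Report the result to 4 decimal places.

P(black|Jar 1) = 0.5556; P(black|Jar 2) = 0.4286; P(black|Jar 3) = 0.3846; P(black|Jar 4) = 0.5; P(black|Jar 5) = 0.2727.
Prior × likelihood for each source: 0.33·0.5556=0.1833, 0.13·0.4286=0.05571, 0.07·0.3846=0.02692, 0.4·0.5=0.2000, 0.07·0.2727=0.01909. Summing gives P(black) = 0.48506.
P(Jar 1 | black) = 0.1833 / 0.48506 = 0.3780.

Posterior probability ≈ 0.3780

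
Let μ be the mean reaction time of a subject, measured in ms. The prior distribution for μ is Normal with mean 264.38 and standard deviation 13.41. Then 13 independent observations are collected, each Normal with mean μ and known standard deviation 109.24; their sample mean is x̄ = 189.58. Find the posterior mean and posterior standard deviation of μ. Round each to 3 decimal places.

Posterior mean ≈ 252.127; posterior SD ≈ 12.263

Prior precision 1/τ₀² = 1/13.41² = 0.00556087; data precision n/σ² = 13/109.24² = 0.00108938.
Posterior precision = 0.00556087 + 0.00108938 = 0.00665025, giving posterior SD = 1/√0.00665025 = 12.263.
Posterior mean = (0.00556087·264.38 + 0.00108938·189.58) / 0.00665025 = 252.127.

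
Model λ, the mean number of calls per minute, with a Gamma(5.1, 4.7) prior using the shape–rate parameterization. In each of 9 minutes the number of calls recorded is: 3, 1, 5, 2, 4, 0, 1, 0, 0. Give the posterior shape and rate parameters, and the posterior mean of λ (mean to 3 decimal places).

The Poisson likelihood adds the total count to the shape and the number of exposure periods to the rate. Here ∑xᵢ = 16 and n = 9, so shape 5.1→21.1 and rate 4.7→13.7.
Posterior mean = shape/rate = 21.1/13.7 = 1.540.

Posterior: Gamma(shape=21.1, rate=13.7); mean ≈ 1.540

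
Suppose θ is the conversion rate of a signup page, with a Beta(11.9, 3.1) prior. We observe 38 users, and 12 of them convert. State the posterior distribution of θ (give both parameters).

Posterior: Beta(23.9, 29.1)

Observing 12 successes and 26 failures updates Beta(11.9, 3.1) by adding the success and failure counts to the two shape parameters: α = 11.9+12 = 23.9, β = 3.1+26 = 29.1.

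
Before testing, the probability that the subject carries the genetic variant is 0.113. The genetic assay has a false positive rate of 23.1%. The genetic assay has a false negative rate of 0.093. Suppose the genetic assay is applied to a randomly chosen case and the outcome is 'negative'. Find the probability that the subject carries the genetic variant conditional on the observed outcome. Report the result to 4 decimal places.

P(H | E) ≈ 0.0152

Write H for 'the subject carries the genetic variant'. Prior odds H:¬H = 0.113/0.887 = 0.12740. For the 'negative' outcome, the likelihood ratio is 0.093/0.769 = 0.12094.
Posterior odds = 0.12740 × 0.12094 = 0.015407, so P(H|E) = 0.015407/(1+0.015407) = 0.0152.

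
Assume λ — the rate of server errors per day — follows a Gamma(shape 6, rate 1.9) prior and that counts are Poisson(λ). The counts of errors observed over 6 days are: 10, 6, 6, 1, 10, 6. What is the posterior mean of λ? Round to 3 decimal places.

Total count ∑xᵢ = 39 over n = 6 days.
Gamma is conjugate to the Poisson likelihood: posterior is Gamma(shape = 6+39 = 45, rate = 1.9+6 = 7.9).
E[λ | data] = 45/7.9 = 5.696.

Posterior mean ≈ 5.696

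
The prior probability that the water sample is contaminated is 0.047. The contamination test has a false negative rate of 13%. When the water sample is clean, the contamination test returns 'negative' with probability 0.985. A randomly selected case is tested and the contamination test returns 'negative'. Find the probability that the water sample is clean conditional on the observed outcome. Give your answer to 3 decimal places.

Write H for 'the water sample is contaminated'. Prior odds H:¬H = 0.047/0.953 = 0.049318. For the 'negative' outcome, the likelihood ratio is 0.13/0.985 = 0.13198.
Posterior odds = 0.049318 × 0.13198 = 0.0065090, so P(H|E) = 0.0065090/(1+0.0065090) = 0.006. Then P(¬H|E) = 1 − 0.006 = 0.994.

P(¬H | E) ≈ 0.994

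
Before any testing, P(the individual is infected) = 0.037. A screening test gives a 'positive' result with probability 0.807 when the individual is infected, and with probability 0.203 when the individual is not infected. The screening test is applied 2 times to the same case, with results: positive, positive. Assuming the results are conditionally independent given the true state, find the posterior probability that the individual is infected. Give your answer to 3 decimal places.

Let H be the event that the individual is infected; start with P(H) = 0.037. P('positive'|H) = 0.807, P('positive'|¬H) = 0.203.
Update on result 1 ('positive'): P(H) ← 0.807·0.0370 / (0.807·0.0370 + 0.203·0.9630) = 0.029859/0.22535 = 0.1325.
Update on result 2 ('positive'): P(H) ← 0.807·0.1325 / (0.807·0.1325 + 0.203·0.8675) = 0.10693/0.28303 = 0.3778.

Posterior P(H) ≈ 0.378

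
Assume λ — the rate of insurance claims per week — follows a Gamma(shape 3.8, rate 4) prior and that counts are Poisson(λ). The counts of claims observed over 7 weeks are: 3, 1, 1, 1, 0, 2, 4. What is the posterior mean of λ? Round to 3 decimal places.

Posterior mean ≈ 1.436

The Poisson likelihood adds the total count to the shape and the number of exposure periods to the rate. Here ∑xᵢ = 12 and n = 7, so shape 3.8→15.8 and rate 4→11.
Posterior mean = shape/rate = 15.8/11 = 1.436.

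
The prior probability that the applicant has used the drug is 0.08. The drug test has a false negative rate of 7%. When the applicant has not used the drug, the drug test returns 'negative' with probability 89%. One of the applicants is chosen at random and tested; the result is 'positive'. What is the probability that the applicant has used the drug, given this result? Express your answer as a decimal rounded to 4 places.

Write H for 'the applicant has used the drug'. Prior odds H:¬H = 0.08/0.92 = 0.086957. For the 'positive' outcome, the likelihood ratio is 0.93/0.11 = 8.4545.
Posterior odds = 0.086957 × 8.4545 = 0.73518, so P(H|E) = 0.73518/(1+0.73518) = 0.4237.

P(H | E) ≈ 0.4237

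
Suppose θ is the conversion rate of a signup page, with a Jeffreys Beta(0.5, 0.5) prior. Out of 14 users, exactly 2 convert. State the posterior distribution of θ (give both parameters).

The binomial likelihood is conjugate to the Beta prior: with 2 successes and 12 failures, the posterior is Beta(0.5+2, 0.5+12) = Beta(2.5, 12.5).

Posterior: Beta(2.5, 12.5)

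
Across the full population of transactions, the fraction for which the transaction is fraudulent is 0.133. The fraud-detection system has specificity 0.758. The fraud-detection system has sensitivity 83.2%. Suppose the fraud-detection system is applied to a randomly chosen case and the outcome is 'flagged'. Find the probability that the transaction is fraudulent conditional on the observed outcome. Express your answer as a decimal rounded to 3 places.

Let H be the event that the transaction is fraudulent. P(H) = 0.133, so P(¬H) = 0.867. With E the 'flagged' result, P(E|H) = 0.832 and P(E|¬H) = 0.242.
P(E) = 0.832·0.133 + 0.242·0.867 = 0.11066 + 0.20981 = 0.32047.
By Bayes' theorem, P(H|E) = 0.11066 / 0.32047 = 0.345.

P(H | E) ≈ 0.345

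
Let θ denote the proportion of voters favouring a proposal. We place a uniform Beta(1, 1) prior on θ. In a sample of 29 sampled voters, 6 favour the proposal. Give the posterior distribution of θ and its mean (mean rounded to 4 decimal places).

Observing 6 successes and 23 failures updates Beta(1, 1) by adding the success and failure counts to the two shape parameters: α = 1+6 = 7, β = 1+23 = 24.
Posterior mean = α/(α+β) = 7/31 = 0.2258.

Posterior: Beta(7, 24); mean ≈ 0.2258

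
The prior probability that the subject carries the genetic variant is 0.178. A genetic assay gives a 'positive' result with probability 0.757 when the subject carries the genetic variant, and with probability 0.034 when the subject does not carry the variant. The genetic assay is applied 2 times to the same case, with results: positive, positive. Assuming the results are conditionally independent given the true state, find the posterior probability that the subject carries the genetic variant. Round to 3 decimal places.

Posterior P(H) ≈ 0.991

Let H be the event that the subject carries the genetic variant; start with P(H) = 0.178. P('positive'|H) = 0.757, P('positive'|¬H) = 0.034.
Update on result 1 ('positive'): P(H) ← 0.757·0.1780 / (0.757·0.1780 + 0.034·0.8220) = 0.13475/0.16269 = 0.8282.
Update on result 2 ('positive'): P(H) ← 0.757·0.8282 / (0.757·0.8282 + 0.034·0.1718) = 0.62696/0.63280 = 0.9908.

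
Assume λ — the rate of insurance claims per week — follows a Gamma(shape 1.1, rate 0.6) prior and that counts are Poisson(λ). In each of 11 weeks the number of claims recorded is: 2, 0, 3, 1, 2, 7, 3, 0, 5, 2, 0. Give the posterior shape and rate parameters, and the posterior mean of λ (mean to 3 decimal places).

Posterior: Gamma(shape=26.1, rate=11.6); mean ≈ 2.250

Total count ∑xᵢ = 25 over n = 11 weeks.
Gamma is conjugate to the Poisson likelihood: posterior is Gamma(shape = 1.1+25 = 26.1, rate = 0.6+11 = 11.6).
E[λ | data] = 26.1/11.6 = 2.250.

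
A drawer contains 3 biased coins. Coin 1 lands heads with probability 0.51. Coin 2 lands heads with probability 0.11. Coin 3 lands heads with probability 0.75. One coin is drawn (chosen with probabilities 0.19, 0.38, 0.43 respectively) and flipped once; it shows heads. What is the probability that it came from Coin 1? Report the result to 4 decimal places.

Posterior probability ≈ 0.2101

Tabulate prior·likelihood by source: [1] prior 0.19, lik 0.51, product 0.09690; [2] prior 0.38, lik 0.11, product 0.04180; [3] prior 0.43, lik 0.75, product 0.3225.
Normalizing constant = 0.46120; the posterior for Coin 1 is its product over the sum, 0.09690/0.46120 = 0.2101.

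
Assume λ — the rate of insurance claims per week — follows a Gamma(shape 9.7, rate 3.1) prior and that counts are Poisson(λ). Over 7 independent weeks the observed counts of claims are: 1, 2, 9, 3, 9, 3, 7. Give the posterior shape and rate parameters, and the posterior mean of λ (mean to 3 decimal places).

Posterior: Gamma(shape=43.7, rate=10.1); mean ≈ 4.327

Total count ∑xᵢ = 34 over n = 7 weeks.
Gamma is conjugate to the Poisson likelihood: posterior is Gamma(shape = 9.7+34 = 43.7, rate = 3.1+7 = 10.1).
Posterior mean = shape/rate = 43.7/10.1 = 4.327.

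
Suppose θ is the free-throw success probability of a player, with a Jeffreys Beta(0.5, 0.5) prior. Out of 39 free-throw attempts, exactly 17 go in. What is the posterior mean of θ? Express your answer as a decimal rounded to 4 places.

Posterior mean ≈ 0.4375

Observing 17 successes and 22 failures updates Beta(0.5, 0.5) by adding the success and failure counts to the two shape parameters: α = 0.5+17 = 17.5, β = 0.5+22 = 22.5.
E[θ | data] = 17.5/(17.5+22.5) = 0.4375.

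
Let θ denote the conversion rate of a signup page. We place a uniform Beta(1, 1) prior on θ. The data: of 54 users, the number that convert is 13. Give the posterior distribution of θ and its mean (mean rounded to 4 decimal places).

Posterior: Beta(14, 42); mean ≈ 0.2500

Observing 13 successes and 41 failures updates Beta(1, 1) by adding the success and failure counts to the two shape parameters: α = 1+13 = 14, β = 1+41 = 42.
Posterior mean = α/(α+β) = 14/56 = 0.2500.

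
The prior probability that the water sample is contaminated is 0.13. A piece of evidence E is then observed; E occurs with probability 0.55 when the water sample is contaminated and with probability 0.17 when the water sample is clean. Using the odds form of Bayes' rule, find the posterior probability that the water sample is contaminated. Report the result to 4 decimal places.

Posterior probability ≈ 0.3259

Prior odds = 0.13/(1−0.13) = 0.14943. In log-odds, ln(0.14943) = -1.9010.
Add log likelihood ratio: ln(3.2353) = 1.1741.
Posterior log-odds = -0.72684, so posterior odds = exp(-0.72684) = 0.48343. Converting, P(H|E) = 0.48343/1.4834 = 0.3259.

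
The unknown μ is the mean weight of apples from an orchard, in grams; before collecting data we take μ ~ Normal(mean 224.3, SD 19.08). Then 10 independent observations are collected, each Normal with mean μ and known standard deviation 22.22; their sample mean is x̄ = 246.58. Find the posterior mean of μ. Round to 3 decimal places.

With known σ, the Normal prior is conjugate. Weight on the data is w = (n/σ²)/(n/σ² + 1/τ₀²) = 0.0202541/(0.0202541+0.00274690) = 0.88057.
Posterior mean = w·x̄ + (1−w)·μ₀ = 0.88057·246.58 + 0.11943·224.3 = 243.919.

Posterior mean ≈ 243.919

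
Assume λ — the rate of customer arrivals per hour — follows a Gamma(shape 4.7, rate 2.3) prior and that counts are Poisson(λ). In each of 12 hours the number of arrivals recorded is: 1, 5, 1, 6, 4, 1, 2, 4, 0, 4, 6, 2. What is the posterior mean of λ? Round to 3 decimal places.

Total count ∑xᵢ = 36 over n = 12 hours.
Gamma is conjugate to the Poisson likelihood: posterior is Gamma(shape = 4.7+36 = 40.7, rate = 2.3+12 = 14.3).
E[λ | data] = 40.7/14.3 = 2.846.

Posterior mean ≈ 2.846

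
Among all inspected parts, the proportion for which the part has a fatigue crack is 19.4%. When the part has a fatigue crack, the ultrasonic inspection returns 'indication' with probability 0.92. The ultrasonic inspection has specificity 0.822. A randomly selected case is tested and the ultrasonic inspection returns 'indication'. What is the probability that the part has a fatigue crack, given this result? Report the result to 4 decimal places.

Write H for 'the part has a fatigue crack'. Prior odds H:¬H = 0.194/0.806 = 0.24069. For the 'indication' outcome, the likelihood ratio is 0.92/0.178 = 5.1685.
Posterior odds = 0.24069 × 5.1685 = 1.2440, so P(H|E) = 1.2440/(1+1.2440) = 0.5544.

P(H | E) ≈ 0.5544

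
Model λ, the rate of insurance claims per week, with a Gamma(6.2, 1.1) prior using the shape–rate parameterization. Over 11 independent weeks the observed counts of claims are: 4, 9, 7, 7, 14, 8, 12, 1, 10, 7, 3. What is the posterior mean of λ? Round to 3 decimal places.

Total count ∑xᵢ = 82 over n = 11 weeks.
Gamma is conjugate to the Poisson likelihood: posterior is Gamma(shape = 6.2+82 = 88.2, rate = 1.1+11 = 12.1).
Posterior mean = shape/rate = 88.2/12.1 = 7.289.

Posterior mean ≈ 7.289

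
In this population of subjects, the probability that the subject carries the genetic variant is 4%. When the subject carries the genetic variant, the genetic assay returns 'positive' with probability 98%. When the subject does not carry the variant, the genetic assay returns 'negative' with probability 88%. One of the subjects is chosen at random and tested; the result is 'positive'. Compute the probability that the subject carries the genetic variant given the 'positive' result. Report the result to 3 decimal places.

P(H | E) ≈ 0.254

Write H for 'the subject carries the genetic variant'. Prior odds H:¬H = 0.04/0.96 = 0.041667. For the 'positive' outcome, the likelihood ratio is 0.98/0.12 = 8.1667.
Posterior odds = 0.041667 × 8.1667 = 0.34028, so P(H|E) = 0.34028/(1+0.34028) = 0.254.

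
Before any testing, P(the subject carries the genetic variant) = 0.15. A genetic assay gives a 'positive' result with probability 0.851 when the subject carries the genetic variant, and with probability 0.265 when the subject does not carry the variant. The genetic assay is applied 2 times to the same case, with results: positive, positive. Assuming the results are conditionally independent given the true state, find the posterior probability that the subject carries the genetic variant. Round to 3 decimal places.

Posterior P(H) ≈ 0.645

Let H be the event that the subject carries the genetic variant; start with P(H) = 0.15. P('positive'|H) = 0.851, P('positive'|¬H) = 0.265.
Update on result 1 ('positive'): P(H) ← 0.851·0.1500 / (0.851·0.1500 + 0.265·0.8500) = 0.12765/0.35290 = 0.3617.
Update on result 2 ('positive'): P(H) ← 0.851·0.3617 / (0.851·0.3617 + 0.265·0.6383) = 0.30782/0.47697 = 0.6454.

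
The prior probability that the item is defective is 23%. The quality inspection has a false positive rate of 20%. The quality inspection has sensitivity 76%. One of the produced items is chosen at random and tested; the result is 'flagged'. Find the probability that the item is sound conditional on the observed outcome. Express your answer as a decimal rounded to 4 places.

P(¬H | E) ≈ 0.4684

Let H be the event that the item is defective. P(H) = 0.23, so P(¬H) = 0.77. With E the 'flagged' result, P(E|H) = 0.76 and P(E|¬H) = 0.2.
P(E) = 0.76·0.23 + 0.2·0.77 = 0.17480 + 0.15400 = 0.32880.
By Bayes' theorem, P(H|E) = 0.17480 / 0.32880 = 0.5316. Hence P(¬H|E) = 1 − 0.5316 = 0.4684.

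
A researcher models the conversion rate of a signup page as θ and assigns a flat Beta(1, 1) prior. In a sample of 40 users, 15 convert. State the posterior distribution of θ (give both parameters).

Posterior: Beta(16, 26)

Observing 15 successes and 25 failures updates Beta(1, 1) by adding the success and failure counts to the two shape parameters: α = 1+15 = 16, β = 1+25 = 26.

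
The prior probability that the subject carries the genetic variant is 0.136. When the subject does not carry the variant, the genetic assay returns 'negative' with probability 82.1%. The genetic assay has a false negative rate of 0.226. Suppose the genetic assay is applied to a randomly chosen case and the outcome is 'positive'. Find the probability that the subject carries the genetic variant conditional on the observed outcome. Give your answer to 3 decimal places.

P(H | E) ≈ 0.405

Write H for 'the subject carries the genetic variant'. Prior odds H:¬H = 0.136/0.864 = 0.15741. For the 'positive' outcome, the likelihood ratio is 0.774/0.179 = 4.3240.
Posterior odds = 0.15741 × 4.3240 = 0.68063, so P(H|E) = 0.68063/(1+0.68063) = 0.405.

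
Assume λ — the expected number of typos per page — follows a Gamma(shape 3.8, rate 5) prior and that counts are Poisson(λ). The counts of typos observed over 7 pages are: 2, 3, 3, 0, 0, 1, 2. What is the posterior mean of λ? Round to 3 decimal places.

Total count ∑xᵢ = 11 over n = 7 pages.
Gamma is conjugate to the Poisson likelihood: posterior is Gamma(shape = 3.8+11 = 14.8, rate = 5+7 = 12).
Posterior mean = shape/rate = 14.8/12 = 1.233.

Posterior mean ≈ 1.233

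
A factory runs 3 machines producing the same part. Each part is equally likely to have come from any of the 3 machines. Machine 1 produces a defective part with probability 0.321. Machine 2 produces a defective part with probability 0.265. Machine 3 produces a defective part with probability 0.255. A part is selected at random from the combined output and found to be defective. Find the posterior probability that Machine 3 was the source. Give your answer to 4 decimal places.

Posterior probability ≈ 0.3032

P(defective|M1) = 0.321; P(defective|M2) = 0.265; P(defective|M3) = 0.255.
Prior × likelihood for each source: 0.333333·0.321=0.1070, 0.333333·0.265=0.08833, 0.333333·0.255=0.08500. Summing gives P(defective) = 0.28033.
P(Machine 3 | defective) = 0.08500 / 0.28033 = 0.3032.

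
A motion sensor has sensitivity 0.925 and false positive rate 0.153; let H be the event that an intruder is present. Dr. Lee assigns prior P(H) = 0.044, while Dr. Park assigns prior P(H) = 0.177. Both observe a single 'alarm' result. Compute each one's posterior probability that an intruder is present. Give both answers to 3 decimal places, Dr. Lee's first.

P('+'|H) = 0.925, P('+'|¬H) = 0.153.
Dr. Lee: numerator 0.925·0.044 = 0.040700; evidence = 0.040700+0.153·0.956 = 0.18697; posterior = 0.218.
Dr. Park: numerator 0.925·0.177 = 0.16373; evidence = 0.16373+0.153·0.823 = 0.28964; posterior = 0.565.

Dr. Lee: 0.218; Dr. Park: 0.565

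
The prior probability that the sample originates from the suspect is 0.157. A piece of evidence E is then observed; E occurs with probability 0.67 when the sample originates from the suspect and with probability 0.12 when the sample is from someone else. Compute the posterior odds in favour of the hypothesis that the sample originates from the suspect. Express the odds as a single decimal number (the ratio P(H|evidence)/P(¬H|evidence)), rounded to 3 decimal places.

Prior odds = 0.157/(1−0.157) = 0.18624.
Likelihood ratio for E = 0.67/0.12 = 5.5833.
Posterior odds = prior odds × LR = 1.0398.

Posterior odds ≈ 1.040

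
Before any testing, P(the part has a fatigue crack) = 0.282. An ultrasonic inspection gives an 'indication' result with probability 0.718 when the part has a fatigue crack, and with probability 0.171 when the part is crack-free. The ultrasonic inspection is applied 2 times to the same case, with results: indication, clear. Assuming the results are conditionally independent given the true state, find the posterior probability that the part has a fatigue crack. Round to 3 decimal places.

Let H be the event that the part has a fatigue crack; start with P(H) = 0.282. P('indication'|H) = 0.718, P('indication'|¬H) = 0.171.
Update on result 1 ('indication'): P(H) ← 0.718·0.2820 / (0.718·0.2820 + 0.171·0.7180) = 0.20248/0.32525 = 0.6225.
Update on result 2 ('clear'): P(H) ← 0.282·0.6225 / (0.282·0.6225 + 0.829·0.3775) = 0.17555/0.48848 = 0.3594.

Posterior P(H) ≈ 0.359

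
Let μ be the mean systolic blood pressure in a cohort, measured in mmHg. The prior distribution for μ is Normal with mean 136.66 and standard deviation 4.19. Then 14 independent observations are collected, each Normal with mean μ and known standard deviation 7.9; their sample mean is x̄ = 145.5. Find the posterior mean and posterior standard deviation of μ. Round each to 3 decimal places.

Posterior mean ≈ 143.710; posterior SD ≈ 1.886

With known σ, the Normal prior is conjugate. Weight on the data is w = (n/σ²)/(n/σ² + 1/τ₀²) = 0.224323/(0.224323+0.0569603) = 0.79750.
Posterior mean = w·x̄ + (1−w)·μ₀ = 0.79750·145.5 + 0.20250·136.66 = 143.710. Posterior variance = 1/(0.224323+0.0569603) = 3.55513, so SD = 1.886.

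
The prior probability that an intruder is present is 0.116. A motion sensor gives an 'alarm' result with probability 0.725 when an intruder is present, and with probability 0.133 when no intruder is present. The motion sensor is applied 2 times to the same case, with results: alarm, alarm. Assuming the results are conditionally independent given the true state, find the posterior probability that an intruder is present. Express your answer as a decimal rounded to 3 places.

Posterior P(H) ≈ 0.796

Let H be the event that an intruder is present; start with P(H) = 0.116. P('alarm'|H) = 0.725, P('alarm'|¬H) = 0.133.
Update on result 1 ('alarm'): P(H) ← 0.725·0.1160 / (0.725·0.1160 + 0.133·0.8840) = 0.084100/0.20167 = 0.4170.
Update on result 2 ('alarm'): P(H) ← 0.725·0.4170 / (0.725·0.4170 + 0.133·0.5830) = 0.30233/0.37987 = 0.7959.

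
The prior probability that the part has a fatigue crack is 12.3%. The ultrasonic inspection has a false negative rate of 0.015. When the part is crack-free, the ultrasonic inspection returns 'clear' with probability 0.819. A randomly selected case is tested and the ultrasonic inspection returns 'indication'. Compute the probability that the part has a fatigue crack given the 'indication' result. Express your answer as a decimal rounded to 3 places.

P(H | E) ≈ 0.433

Let H be the event that the part has a fatigue crack. P(H) = 0.123, so P(¬H) = 0.877. With E the 'indication' result, P(E|H) = 0.985 and P(E|¬H) = 0.181.
P(E) = 0.985·0.123 + 0.181·0.877 = 0.12115 + 0.15874 = 0.27989.
By Bayes' theorem, P(H|E) = 0.12115 / 0.27989 = 0.433.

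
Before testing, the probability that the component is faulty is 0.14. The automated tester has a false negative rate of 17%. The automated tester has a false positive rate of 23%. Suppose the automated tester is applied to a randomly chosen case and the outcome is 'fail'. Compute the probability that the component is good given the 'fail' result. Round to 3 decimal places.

Let H be the event that the component is faulty. P(H) = 0.14, so P(¬H) = 0.86. With E the 'fail' result, P(E|H) = 0.83 and P(E|¬H) = 0.23.
P(E) = 0.83·0.14 + 0.23·0.86 = 0.11620 + 0.19780 = 0.31400.
By Bayes' theorem, P(H|E) = 0.11620 / 0.31400 = 0.370. Hence P(¬H|E) = 1 − 0.370 = 0.630.

P(¬H | E) ≈ 0.630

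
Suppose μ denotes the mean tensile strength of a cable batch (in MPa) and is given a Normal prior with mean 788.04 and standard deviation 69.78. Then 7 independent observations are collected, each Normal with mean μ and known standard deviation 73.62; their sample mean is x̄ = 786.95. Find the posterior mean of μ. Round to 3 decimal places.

With known σ, the Normal prior is conjugate. Weight on the data is w = (n/σ²)/(n/σ² + 1/τ₀²) = 0.00129154/(0.00129154+0.00020537) = 0.86280.
Posterior mean = w·x̄ + (1−w)·μ₀ = 0.86280·786.95 + 0.13720·788.04 = 787.100.

Posterior mean ≈ 787.100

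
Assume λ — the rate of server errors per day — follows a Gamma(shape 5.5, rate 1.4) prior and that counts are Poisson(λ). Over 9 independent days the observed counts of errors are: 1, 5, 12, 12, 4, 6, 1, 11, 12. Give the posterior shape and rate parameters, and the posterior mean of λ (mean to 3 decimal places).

Posterior: Gamma(shape=69.5, rate=10.4); mean ≈ 6.683

The Poisson likelihood adds the total count to the shape and the number of exposure periods to the rate. Here ∑xᵢ = 64 and n = 9, so shape 5.5→69.5 and rate 1.4→10.4.
E[λ | data] = 69.5/10.4 = 6.683.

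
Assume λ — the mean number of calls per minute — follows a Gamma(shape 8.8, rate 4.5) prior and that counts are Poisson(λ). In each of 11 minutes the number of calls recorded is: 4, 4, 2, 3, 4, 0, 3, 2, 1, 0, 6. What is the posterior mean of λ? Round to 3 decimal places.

Posterior mean ≈ 2.439

Total count ∑xᵢ = 29 over n = 11 minutes.
Gamma is conjugate to the Poisson likelihood: posterior is Gamma(shape = 8.8+29 = 37.8, rate = 4.5+11 = 15.5).
Posterior mean = shape/rate = 37.8/15.5 = 2.439.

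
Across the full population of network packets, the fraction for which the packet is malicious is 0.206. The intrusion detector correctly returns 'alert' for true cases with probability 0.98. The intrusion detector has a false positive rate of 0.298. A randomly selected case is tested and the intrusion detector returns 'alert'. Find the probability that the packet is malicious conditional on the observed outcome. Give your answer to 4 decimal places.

Let H be the event that the packet is malicious. P(H) = 0.206, so P(¬H) = 0.794. With E the 'alert' result, P(E|H) = 0.98 and P(E|¬H) = 0.298.
P(E) = 0.98·0.206 + 0.298·0.794 = 0.20188 + 0.23661 = 0.43849.
By Bayes' theorem, P(H|E) = 0.20188 / 0.43849 = 0.4604.

P(H | E) ≈ 0.4604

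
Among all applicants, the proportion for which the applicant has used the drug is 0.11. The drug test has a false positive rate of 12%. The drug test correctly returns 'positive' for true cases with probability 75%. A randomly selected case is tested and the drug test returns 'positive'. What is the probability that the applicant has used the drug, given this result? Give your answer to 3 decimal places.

Let H be the event that the applicant has used the drug. P(H) = 0.11, so P(¬H) = 0.89. With E the 'positive' result, P(E|H) = 0.75 and P(E|¬H) = 0.12.
P(E) = 0.75·0.11 + 0.12·0.89 = 0.082500 + 0.10680 = 0.18930.
By Bayes' theorem, P(H|E) = 0.082500 / 0.18930 = 0.436.

P(H | E) ≈ 0.436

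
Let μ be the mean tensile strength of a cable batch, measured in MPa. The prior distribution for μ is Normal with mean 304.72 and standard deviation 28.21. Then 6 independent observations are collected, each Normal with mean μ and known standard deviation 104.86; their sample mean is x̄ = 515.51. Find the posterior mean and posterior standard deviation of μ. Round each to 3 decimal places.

Posterior mean ≈ 368.541; posterior SD ≈ 23.555

With known σ, the Normal prior is conjugate. Weight on the data is w = (n/σ²)/(n/σ² + 1/τ₀²) = 0.00054567/(0.00054567+0.00125659) = 0.30277.
Posterior mean = w·x̄ + (1−w)·μ₀ = 0.30277·515.51 + 0.69723·304.72 = 368.541. Posterior variance = 1/(0.00054567+0.00125659) = 554.858, so SD = 23.555.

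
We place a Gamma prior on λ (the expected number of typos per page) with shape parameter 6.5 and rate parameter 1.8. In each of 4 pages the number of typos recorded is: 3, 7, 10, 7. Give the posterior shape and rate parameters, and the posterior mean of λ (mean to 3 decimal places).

Posterior: Gamma(shape=33.5, rate=5.8); mean ≈ 5.776

The Poisson likelihood adds the total count to the shape and the number of exposure periods to the rate. Here ∑xᵢ = 27 and n = 4, so shape 6.5→33.5 and rate 1.8→5.8.
Posterior mean = shape/rate = 33.5/5.8 = 5.776.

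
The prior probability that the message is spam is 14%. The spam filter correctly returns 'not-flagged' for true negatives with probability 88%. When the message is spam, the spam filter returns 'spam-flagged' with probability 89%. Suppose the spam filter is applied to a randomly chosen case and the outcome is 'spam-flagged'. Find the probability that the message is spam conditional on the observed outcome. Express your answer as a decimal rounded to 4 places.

Let H be the event that the message is spam. P(H) = 0.14, so P(¬H) = 0.86. With E the 'spam-flagged' result, P(E|H) = 0.89 and P(E|¬H) = 0.12.
P(E) = 0.89·0.14 + 0.12·0.86 = 0.12460 + 0.10320 = 0.22780.
By Bayes' theorem, P(H|E) = 0.12460 / 0.22780 = 0.5470.

P(H | E) ≈ 0.5470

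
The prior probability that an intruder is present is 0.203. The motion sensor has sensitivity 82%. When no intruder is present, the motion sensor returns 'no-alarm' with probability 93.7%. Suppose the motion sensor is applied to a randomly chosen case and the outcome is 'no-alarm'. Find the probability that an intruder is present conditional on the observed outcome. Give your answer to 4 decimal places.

P(H | E) ≈ 0.0466

Write H for 'an intruder is present'. Prior odds H:¬H = 0.203/0.797 = 0.25471. For the 'no-alarm' outcome, the likelihood ratio is 0.18/0.937 = 0.19210.
Posterior odds = 0.25471 × 0.19210 = 0.048929, so P(H|E) = 0.048929/(1+0.048929) = 0.0466.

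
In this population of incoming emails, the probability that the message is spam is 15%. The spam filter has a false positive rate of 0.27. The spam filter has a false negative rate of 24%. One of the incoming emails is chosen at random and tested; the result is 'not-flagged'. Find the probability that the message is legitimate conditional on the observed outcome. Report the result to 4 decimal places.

P(¬H | E) ≈ 0.9452

Let H be the event that the message is spam. P(H) = 0.15, so P(¬H) = 0.85. With E the 'not-flagged' result, P(E|H) = 0.24 and P(E|¬H) = 0.73.
P(E) = 0.24·0.15 + 0.73·0.85 = 0.036000 + 0.62050 = 0.65650.
By Bayes' theorem, P(H|E) = 0.036000 / 0.65650 = 0.0548. Hence P(¬H|E) = 1 − 0.0548 = 0.9452.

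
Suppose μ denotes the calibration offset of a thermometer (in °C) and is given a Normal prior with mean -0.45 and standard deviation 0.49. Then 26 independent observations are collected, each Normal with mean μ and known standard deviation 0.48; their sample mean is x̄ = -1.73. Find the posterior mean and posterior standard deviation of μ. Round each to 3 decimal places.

Prior precision 1/τ₀² = 1/0.49² = 4.16493; data precision n/σ² = 26/0.48² = 112.847.
Posterior precision = 4.16493 + 112.847 = 117.012, giving posterior SD = 1/√117.012 = 0.092.
Posterior mean = (4.16493·-0.45 + 112.847·-1.73) / 117.012 = -1.684.

Posterior mean ≈ -1.684; posterior SD ≈ 0.092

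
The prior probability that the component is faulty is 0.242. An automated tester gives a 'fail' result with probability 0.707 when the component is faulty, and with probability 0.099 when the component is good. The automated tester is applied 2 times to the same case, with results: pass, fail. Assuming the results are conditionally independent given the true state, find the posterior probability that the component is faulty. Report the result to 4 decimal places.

With H the event that the component is faulty, the joint likelihood of the observed sequence is P(data|H) = 0.293·0.707 = 0.20715 and P(data|¬H) = 0.901·0.099 = 0.089199.
Bayes: P(H|data) = 0.242·0.20715 / (0.242·0.20715 + 0.758·0.089199) = 0.050131/0.11774 = 0.4258.

Posterior P(H) ≈ 0.4258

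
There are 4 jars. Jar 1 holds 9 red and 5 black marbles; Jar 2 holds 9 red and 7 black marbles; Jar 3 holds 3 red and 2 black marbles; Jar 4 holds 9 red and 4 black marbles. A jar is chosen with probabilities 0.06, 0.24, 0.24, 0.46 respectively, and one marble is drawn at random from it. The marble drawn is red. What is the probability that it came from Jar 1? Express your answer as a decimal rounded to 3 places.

Tabulate prior·likelihood by source: [1] prior 0.06, lik 0.6429, product 0.03857; [2] prior 0.24, lik 0.5625, product 0.1350; [3] prior 0.24, lik 0.6, product 0.1440; [4] prior 0.46, lik 0.6923, product 0.3185.
Normalizing constant = 0.63603; the posterior for Jar 1 is its product over the sum, 0.03857/0.63603 = 0.061.

Posterior probability ≈ 0.061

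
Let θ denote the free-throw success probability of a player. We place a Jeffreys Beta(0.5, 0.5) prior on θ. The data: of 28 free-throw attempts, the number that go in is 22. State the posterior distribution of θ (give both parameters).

Posterior: Beta(22.5, 6.5)

Observing 22 successes and 6 failures updates Beta(0.5, 0.5) by adding the success and failure counts to the two shape parameters: α = 0.5+22 = 22.5, β = 0.5+6 = 6.5.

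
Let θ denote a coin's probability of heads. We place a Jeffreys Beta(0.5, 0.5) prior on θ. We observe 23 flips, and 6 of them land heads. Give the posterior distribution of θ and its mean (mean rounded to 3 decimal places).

Observing 6 successes and 17 failures updates Beta(0.5, 0.5) by adding the success and failure counts to the two shape parameters: α = 0.5+6 = 6.5, β = 0.5+17 = 17.5.
E[θ | data] = 6.5/(6.5+17.5) = 0.271.

Posterior: Beta(6.5, 17.5); mean ≈ 0.271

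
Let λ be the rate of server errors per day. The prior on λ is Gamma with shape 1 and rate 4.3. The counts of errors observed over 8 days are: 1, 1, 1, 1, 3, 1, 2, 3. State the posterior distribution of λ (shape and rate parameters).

Total count ∑xᵢ = 13 over n = 8 days.
Gamma is conjugate to the Poisson likelihood: posterior is Gamma(shape = 1+13 = 14, rate = 4.3+8 = 12.3).

Posterior: Gamma(shape=14, rate=12.3)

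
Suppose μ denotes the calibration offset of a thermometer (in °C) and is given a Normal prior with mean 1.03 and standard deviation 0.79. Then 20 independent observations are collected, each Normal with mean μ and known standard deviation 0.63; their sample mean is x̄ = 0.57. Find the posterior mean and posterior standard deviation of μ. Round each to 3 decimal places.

Posterior mean ≈ 0.584; posterior SD ≈ 0.139

With known σ, the Normal prior is conjugate. Weight on the data is w = (n/σ²)/(n/σ² + 1/τ₀²) = 50.3905/(50.3905+1.60231) = 0.96918.
Posterior mean = w·x̄ + (1−w)·μ₀ = 0.96918·0.57 + 0.030818·1.03 = 0.584. Posterior variance = 1/(50.3905+1.60231) = 0.0192334, so SD = 0.139.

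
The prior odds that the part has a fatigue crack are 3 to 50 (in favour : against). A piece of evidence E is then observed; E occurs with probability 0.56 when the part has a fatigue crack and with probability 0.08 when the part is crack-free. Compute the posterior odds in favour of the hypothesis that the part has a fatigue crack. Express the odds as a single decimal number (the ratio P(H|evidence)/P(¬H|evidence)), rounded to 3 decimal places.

Prior odds = 3/50 = 0.060000. In log-odds, ln(0.060000) = -2.8134.
Add log likelihood ratio: ln(7.0000) = 1.9459.
Posterior log-odds = -0.86750, so posterior odds = exp(-0.86750) = 0.42000.

Posterior odds ≈ 0.420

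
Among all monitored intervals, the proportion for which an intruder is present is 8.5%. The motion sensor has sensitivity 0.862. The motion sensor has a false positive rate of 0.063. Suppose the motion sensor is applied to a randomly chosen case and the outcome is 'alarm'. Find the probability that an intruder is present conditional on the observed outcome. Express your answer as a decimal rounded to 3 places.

P(H | E) ≈ 0.560

Let H be the event that an intruder is present. P(H) = 0.085, so P(¬H) = 0.915. With E the 'alarm' result, P(E|H) = 0.862 and P(E|¬H) = 0.063.
P(E) = 0.862·0.085 + 0.063·0.915 = 0.073270 + 0.057645 = 0.13092.
By Bayes' theorem, P(H|E) = 0.073270 / 0.13092 = 0.560.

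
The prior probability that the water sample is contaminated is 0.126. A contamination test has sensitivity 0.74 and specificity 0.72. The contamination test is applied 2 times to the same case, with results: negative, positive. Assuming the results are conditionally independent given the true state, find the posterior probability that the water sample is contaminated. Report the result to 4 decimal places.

With H the event that the water sample is contaminated, the joint likelihood of the observed sequence is P(data|H) = 0.26·0.74 = 0.19240 and P(data|¬H) = 0.72·0.28 = 0.20160.
Bayes: P(H|data) = 0.126·0.19240 / (0.126·0.19240 + 0.874·0.20160) = 0.024242/0.20044 = 0.1209.

Posterior P(H) ≈ 0.1209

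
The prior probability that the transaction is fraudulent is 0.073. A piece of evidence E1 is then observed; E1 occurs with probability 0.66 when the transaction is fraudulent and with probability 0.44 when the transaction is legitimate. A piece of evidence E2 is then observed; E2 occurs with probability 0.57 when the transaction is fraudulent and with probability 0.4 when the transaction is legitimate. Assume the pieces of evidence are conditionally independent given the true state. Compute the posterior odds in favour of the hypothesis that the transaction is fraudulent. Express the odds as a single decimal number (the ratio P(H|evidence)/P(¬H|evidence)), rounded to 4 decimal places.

Prior odds = 0.073/(1−0.073) = 0.078749.
Likelihood ratio for E1 = 0.66/0.44 = 1.5000.
Likelihood ratio for E2 = 0.57/0.4 = 1.4250.
Posterior odds = prior odds × LR₁ × LR₂ = 0.16833.

Posterior odds ≈ 0.1683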